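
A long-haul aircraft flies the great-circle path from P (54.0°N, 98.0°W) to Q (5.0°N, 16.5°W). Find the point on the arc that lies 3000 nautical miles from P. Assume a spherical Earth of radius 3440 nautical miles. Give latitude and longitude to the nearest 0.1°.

≈ (29.3°N, 36.8°W)

The haversine formula gives a central angle δ ≈ 1.413 rad (81.0°) between the endpoints. The total great-circle distance is δ·R ≈ 1.413 × 3440 ≈ 4861 nmi, so the target fraction is f = 3000/4861 ≈ 0.617.
Interpolate at f ≈ 0.617 with slerp weights a = sin((1−f)δ)/sin δ ≈ 0.521, b = sin(fδ)/sin δ ≈ 0.775.
p = a·p₁ + b·p₂ ≈ (0.698, -0.523, 0.489); φ = arcsin(p_z) ≈ 29.30°, λ = atan2(p_y, p_x) ≈ -36.84°.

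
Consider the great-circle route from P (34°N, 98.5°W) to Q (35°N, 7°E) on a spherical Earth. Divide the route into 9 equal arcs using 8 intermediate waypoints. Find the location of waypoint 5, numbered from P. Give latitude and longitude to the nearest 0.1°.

The haversine formula gives a central angle δ ≈ 1.431 rad (82.0°) between the endpoints.
Interpolate at f = 5/9 with slerp weights a = sin((1−f)δ)/sin δ ≈ 0.600, b = sin(fδ)/sin δ ≈ 0.721.
p = a·p₁ + b·p₂ ≈ (0.513, -0.420, 0.749); φ = arcsin(p_z) ≈ 48.50°, λ = atan2(p_y, p_x) ≈ -39.32°.

≈ (48.5°N, 39.3°W)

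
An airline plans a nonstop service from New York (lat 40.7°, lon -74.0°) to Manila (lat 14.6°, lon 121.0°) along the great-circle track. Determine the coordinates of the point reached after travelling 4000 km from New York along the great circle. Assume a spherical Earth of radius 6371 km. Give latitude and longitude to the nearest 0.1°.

Convert each endpoint to a unit vector on the sphere (x = cos φ cos λ, y = cos φ sin λ, z = sin φ).
The central angle between the endpoints is δ = arccos(p₁·p₂) ≈ 2.146 rad (123.0°). The total great-circle distance is δ·R ≈ 2.146 × 6371 ≈ 13674 km, so the target fraction is f = 4000/13674 ≈ 0.293.
Interpolate at f ≈ 0.293 with slerp weights a = sin((1−f)δ)/sin δ ≈ 1.190, b = sin(fδ)/sin δ ≈ 0.700.
p = a·p₁ + b·p₂ ≈ (-0.100, -0.287, 0.953); φ = arcsin(p_z) ≈ 72.32°, λ = atan2(p_y, p_x) ≈ -109.27°.

≈ lat 72.3°, lon -109.3°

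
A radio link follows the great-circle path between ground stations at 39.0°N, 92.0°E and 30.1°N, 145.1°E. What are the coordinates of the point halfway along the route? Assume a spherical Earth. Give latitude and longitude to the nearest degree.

≈ 38°N, 120°E

The haversine formula gives a central angle δ ≈ 0.768 rad (44.0°) between the endpoints.
Interpolate at f = 1/2 with slerp weights a = sin((1−f)δ)/sin δ ≈ 0.539, b = sin(fδ)/sin δ ≈ 0.539.
p = a·p₁ + b·p₂ ≈ (-0.397, 0.686, 0.610); φ = arcsin(p_z) ≈ 37.58°, λ = atan2(p_y, p_x) ≈ 120.08°.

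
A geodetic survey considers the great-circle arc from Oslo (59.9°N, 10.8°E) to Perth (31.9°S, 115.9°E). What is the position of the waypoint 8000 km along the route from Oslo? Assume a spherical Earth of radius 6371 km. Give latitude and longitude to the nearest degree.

The haversine formula gives a central angle δ ≈ 2.175 rad (124.6°) between the endpoints. The total great-circle distance is δ·R ≈ 2.175 × 6371 ≈ 13857 km, so the target fraction is f = 8000/13857 ≈ 0.577.
Interpolate at f ≈ 0.577 with slerp weights a = sin((1−f)δ)/sin δ ≈ 0.966, b = sin(fδ)/sin δ ≈ 1.155.
p = a·p₁ + b·p₂ ≈ (0.048, 0.973, 0.225); φ = arcsin(p_z) ≈ 13.03°, λ = atan2(p_y, p_x) ≈ 87.20°.

≈ 13°N, 87°E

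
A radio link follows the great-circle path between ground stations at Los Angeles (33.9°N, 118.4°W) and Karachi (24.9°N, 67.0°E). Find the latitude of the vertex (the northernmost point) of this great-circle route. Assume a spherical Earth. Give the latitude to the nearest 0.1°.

≈ 85.3°N

The great circle lies in the plane with unit normal n̂ = (p₁ × p₂)/|p₁ × p₂|.
Here n̂_z ≈ -0.083; the vertex latitude is φ_max = arccos|n̂_z| ≈ 85.3°.
Check via Clairaut: cos φ_max = |cos φ₁| · sin C = cos(33.9°)·sin(5.7°) ≈ 0.083, again giving ≈ 85.3°.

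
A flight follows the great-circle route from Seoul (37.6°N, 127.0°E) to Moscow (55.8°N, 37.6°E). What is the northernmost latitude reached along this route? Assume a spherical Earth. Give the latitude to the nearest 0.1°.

The great circle lies in the plane with unit normal n̂ = (p₁ × p₂)/|p₁ × p₂|.
Here n̂_z ≈ -0.517; the vertex latitude is φ_max = arccos|n̂_z| ≈ 58.8°.
Check via Clairaut: cos φ_max = |cos φ₁| · sin C = cos(37.6°)·sin(40.8°) ≈ 0.517, again giving ≈ 58.8°.

≈ 58.8°N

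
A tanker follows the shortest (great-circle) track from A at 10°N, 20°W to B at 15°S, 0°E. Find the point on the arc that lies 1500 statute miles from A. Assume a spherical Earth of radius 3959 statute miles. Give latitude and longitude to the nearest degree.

Convert each endpoint to a unit vector on the sphere (x = cos φ cos λ, y = cos φ sin λ, z = sin φ).
The central angle between the endpoints is δ = arccos(p₁·p₂) ≈ 0.557 rad (31.9°). The total great-circle distance is δ·R ≈ 0.557 × 3959 ≈ 2204 mi, so the target fraction is f = 1500/2204 ≈ 0.680.
Interpolate at f ≈ 0.680 with slerp weights a = sin((1−f)δ)/sin δ ≈ 0.335, b = sin(fδ)/sin δ ≈ 0.700.
p = a·p₁ + b·p₂ ≈ (0.986, -0.113, -0.123); φ = arcsin(p_z) ≈ -7.06°, λ = atan2(p_y, p_x) ≈ -6.53°.

≈ 7°S, 7°W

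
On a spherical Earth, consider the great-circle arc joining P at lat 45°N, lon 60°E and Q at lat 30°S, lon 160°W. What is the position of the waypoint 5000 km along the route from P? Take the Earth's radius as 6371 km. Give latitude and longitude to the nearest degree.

≈ lat 37°N, lon 120°E

The haversine formula gives a central angle δ ≈ 2.537 rad (145.4°) between the endpoints. The total great-circle distance is δ·R ≈ 2.537 × 6371 ≈ 16162 km, so the target fraction is f = 5000/16162 ≈ 0.309.
Interpolate at f ≈ 0.309 with slerp weights a = sin((1−f)δ)/sin δ ≈ 1.730, b = sin(fδ)/sin δ ≈ 1.243.
p = a·p₁ + b·p₂ ≈ (-0.400, 0.691, 0.602); φ = arcsin(p_z) ≈ 37.00°, λ = atan2(p_y, p_x) ≈ 120.05°.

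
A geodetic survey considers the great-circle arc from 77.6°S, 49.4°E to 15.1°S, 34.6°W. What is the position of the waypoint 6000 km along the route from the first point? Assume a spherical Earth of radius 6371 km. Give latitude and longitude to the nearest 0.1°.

Convert each endpoint to a unit vector on the sphere (x = cos φ cos λ, y = cos φ sin λ, z = sin φ).
The central angle between the endpoints is δ = arccos(p₁·p₂) ≈ 1.291 rad (74.0°). The total great-circle distance is δ·R ≈ 1.291 × 6371 ≈ 8225 km, so the target fraction is f = 6000/8225 ≈ 0.729.
Interpolate at f ≈ 0.729 with slerp weights a = sin((1−f)δ)/sin δ ≈ 0.356, b = sin(fδ)/sin δ ≈ 0.841.
p = a·p₁ + b·p₂ ≈ (0.718, -0.403, -0.567); φ = arcsin(p_z) ≈ -34.54°, λ = atan2(p_y, p_x) ≈ -29.30°.

≈ 34.5°S, 29.3°W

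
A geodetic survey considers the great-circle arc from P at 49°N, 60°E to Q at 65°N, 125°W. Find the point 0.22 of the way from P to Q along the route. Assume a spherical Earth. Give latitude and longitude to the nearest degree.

From cos δ = sin φ₁ sin φ₂ + cos φ₁ cos φ₂ cos Δλ, the central angle is δ ≈ 1.151 rad (65.9°).
Interpolate at f = 0.22 with slerp weights a = sin((1−f)δ)/sin δ ≈ 0.856, b = sin(fδ)/sin δ ≈ 0.274.
p = a·p₁ + b·p₂ ≈ (0.214, 0.392, 0.895); φ = arcsin(p_z) ≈ 63.49°, λ = atan2(p_y, p_x) ≈ 61.30°.

≈ 63°N, 61°E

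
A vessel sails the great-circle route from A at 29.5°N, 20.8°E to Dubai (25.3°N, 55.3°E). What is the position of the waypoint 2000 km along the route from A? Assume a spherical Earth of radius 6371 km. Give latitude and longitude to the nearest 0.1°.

≈ 28.1°N, 41.3°E

Write both endpoints as unit vectors p₁, p₂ with components (cos φ cos λ, cos φ sin λ, sin φ).
The central angle between the endpoints is δ = arccos(p₁·p₂) ≈ 0.538 rad (30.8°). The total great-circle distance is δ·R ≈ 0.538 × 6371 ≈ 3425 km, so the target fraction is f = 2000/3425 ≈ 0.584.
Interpolate at f ≈ 0.584 with slerp weights a = sin((1−f)δ)/sin δ ≈ 0.433, b = sin(fδ)/sin δ ≈ 0.603.
p = a·p₁ + b·p₂ ≈ (0.663, 0.582, 0.471); φ = arcsin(p_z) ≈ 28.10°, λ = atan2(p_y, p_x) ≈ 41.29°.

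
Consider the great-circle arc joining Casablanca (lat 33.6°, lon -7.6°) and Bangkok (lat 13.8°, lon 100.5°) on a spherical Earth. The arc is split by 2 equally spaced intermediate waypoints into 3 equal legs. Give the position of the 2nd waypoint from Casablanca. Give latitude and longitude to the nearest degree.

≈ lat 31°, lon 71°

Convert each endpoint to a unit vector on the sphere (x = cos φ cos λ, y = cos φ sin λ, z = sin φ).
The central angle between the endpoints is δ = arccos(p₁·p₂) ≈ 1.690 rad (96.9°).
Interpolate at f = 2/3 with slerp weights a = sin((1−f)δ)/sin δ ≈ 0.538, b = sin(fδ)/sin δ ≈ 0.910.
p = a·p₁ + b·p₂ ≈ (0.283, 0.809, 0.515); φ = arcsin(p_z) ≈ 30.98°, λ = atan2(p_y, p_x) ≈ 70.72°.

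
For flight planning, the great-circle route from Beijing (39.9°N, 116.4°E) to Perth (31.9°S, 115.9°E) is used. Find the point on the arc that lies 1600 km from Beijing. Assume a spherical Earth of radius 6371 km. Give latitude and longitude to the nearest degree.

≈ 26°N, 116°E

The haversine formula gives a central angle δ ≈ 1.253 rad (71.8°) between the endpoints. The total great-circle distance is δ·R ≈ 1.253 × 6371 ≈ 7984 km, so the target fraction is f = 1600/7984 ≈ 0.200.
Interpolate at f ≈ 0.200 with slerp weights a = sin((1−f)δ)/sin δ ≈ 0.887, b = sin(fδ)/sin δ ≈ 0.262.
p = a·p₁ + b·p₂ ≈ (-0.400, 0.809, 0.431); φ = arcsin(p_z) ≈ 25.51°, λ = atan2(p_y, p_x) ≈ 116.28°.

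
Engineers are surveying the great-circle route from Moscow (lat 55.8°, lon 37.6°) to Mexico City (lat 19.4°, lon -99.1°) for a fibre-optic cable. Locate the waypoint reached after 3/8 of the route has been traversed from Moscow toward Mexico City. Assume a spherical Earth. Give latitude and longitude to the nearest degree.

Convert each endpoint to a unit vector on the sphere (x = cos φ cos λ, y = cos φ sin λ, z = sin φ).
The central angle between the endpoints is δ = arccos(p₁·p₂) ≈ 1.682 rad (96.4°).
Interpolate at f = 3/8 with slerp weights a = sin((1−f)δ)/sin δ ≈ 0.873, b = sin(fδ)/sin δ ≈ 0.593.
p = a·p₁ + b·p₂ ≈ (0.300, -0.253, 0.920); φ = arcsin(p_z) ≈ 66.87°, λ = atan2(p_y, p_x) ≈ -40.12°.

≈ lat 67°, lon -40°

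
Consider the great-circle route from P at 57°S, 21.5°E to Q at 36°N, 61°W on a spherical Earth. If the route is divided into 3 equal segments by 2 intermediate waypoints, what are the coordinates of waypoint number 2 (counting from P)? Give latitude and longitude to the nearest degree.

Convert each endpoint to a unit vector on the sphere (x = cos φ cos λ, y = cos φ sin λ, z = sin φ).
The central angle between the endpoints is δ = arccos(p₁·p₂) ≈ 2.021 rad (115.8°).
Interpolate at f = 2/3 with slerp weights a = sin((1−f)δ)/sin δ ≈ 0.693, b = sin(fδ)/sin δ ≈ 1.083.
p = a·p₁ + b·p₂ ≈ (0.776, -0.628, 0.055); φ = arcsin(p_z) ≈ 3.18°, λ = atan2(p_y, p_x) ≈ -38.99°.

≈ 3°N, 39°W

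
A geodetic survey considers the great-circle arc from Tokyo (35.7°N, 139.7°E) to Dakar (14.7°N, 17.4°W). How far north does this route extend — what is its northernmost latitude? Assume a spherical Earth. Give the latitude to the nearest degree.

The great circle lies in the plane with unit normal n̂ = (p₁ × p₂)/|p₁ × p₂|.
Here n̂_z ≈ -0.374; the vertex latitude is φ_max = arccos|n̂_z| ≈ 68.1°.
Check via Clairaut: cos φ_max = |cos φ₁| · sin C = cos(35.7°)·sin(27.4°) ≈ 0.374, again giving ≈ 68.1°.

≈ 68°N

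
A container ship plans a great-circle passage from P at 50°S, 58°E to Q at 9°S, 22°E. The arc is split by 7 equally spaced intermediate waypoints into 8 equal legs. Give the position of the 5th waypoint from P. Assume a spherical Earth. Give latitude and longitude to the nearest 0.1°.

Convert each endpoint to a unit vector on the sphere (x = cos φ cos λ, y = cos φ sin λ, z = sin φ).
The central angle between the endpoints is δ = arccos(p₁·p₂) ≈ 0.885 rad (50.7°).
Interpolate at f = 5/8 with slerp weights a = sin((1−f)δ)/sin δ ≈ 0.421, b = sin(fδ)/sin δ ≈ 0.679.
p = a·p₁ + b·p₂ ≈ (0.765, 0.481, -0.429); φ = arcsin(p_z) ≈ -25.38°, λ = atan2(p_y, p_x) ≈ 32.14°.

≈ 25.4°S, 32.1°E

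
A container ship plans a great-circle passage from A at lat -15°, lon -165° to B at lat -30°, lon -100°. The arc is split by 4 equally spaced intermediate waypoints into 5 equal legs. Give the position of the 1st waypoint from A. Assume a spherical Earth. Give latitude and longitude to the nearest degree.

The haversine formula gives a central angle δ ≈ 1.067 rad (61.1°) between the endpoints.
Interpolate at f = 1/5 with slerp weights a = sin((1−f)δ)/sin δ ≈ 0.861, b = sin(fδ)/sin δ ≈ 0.242.
p = a·p₁ + b·p₂ ≈ (-0.839, -0.421, -0.344); φ = arcsin(p_z) ≈ -20.10°, λ = atan2(p_y, p_x) ≈ -153.34°.

≈ lat -20°, lon -153°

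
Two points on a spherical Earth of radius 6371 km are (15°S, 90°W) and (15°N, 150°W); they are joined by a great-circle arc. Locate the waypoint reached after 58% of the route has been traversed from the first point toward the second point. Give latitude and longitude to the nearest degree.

≈ (3°N, 125°W)

From cos δ = sin φ₁ sin φ₂ + cos φ₁ cos φ₂ cos Δλ, the central angle is δ ≈ 1.160 rad (66.5°).
Interpolate at f = 0.58 with slerp weights a = sin((1−f)δ)/sin δ ≈ 0.511, b = sin(fδ)/sin δ ≈ 0.680.
p = a·p₁ + b·p₂ ≈ (-0.569, -0.821, 0.044); φ = arcsin(p_z) ≈ 2.51°, λ = atan2(p_y, p_x) ≈ -124.69°.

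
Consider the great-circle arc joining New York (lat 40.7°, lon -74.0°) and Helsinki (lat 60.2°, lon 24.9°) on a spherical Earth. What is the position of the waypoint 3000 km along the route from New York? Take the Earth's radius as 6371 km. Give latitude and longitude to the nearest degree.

Convert each endpoint to a unit vector on the sphere (x = cos φ cos λ, y = cos φ sin λ, z = sin φ).
The central angle between the endpoints is δ = arccos(p₁·p₂) ≈ 1.038 rad (59.5°). The total great-circle distance is δ·R ≈ 1.038 × 6371 ≈ 6616 km, so the target fraction is f = 3000/6616 ≈ 0.453.
Interpolate at f ≈ 0.453 with slerp weights a = sin((1−f)δ)/sin δ ≈ 0.624, b = sin(fδ)/sin δ ≈ 0.527.
p = a·p₁ + b·p₂ ≈ (0.368, -0.345, 0.864); φ = arcsin(p_z) ≈ 59.74°, λ = atan2(p_y, p_x) ≈ -43.13°.

≈ lat 60°, lon -43°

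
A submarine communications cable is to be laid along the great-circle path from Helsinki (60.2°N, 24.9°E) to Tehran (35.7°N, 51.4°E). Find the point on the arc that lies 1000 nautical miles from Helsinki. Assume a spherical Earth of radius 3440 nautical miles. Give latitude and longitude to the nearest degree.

The haversine formula gives a central angle δ ≈ 0.521 rad (29.8°) between the endpoints. The total great-circle distance is δ·R ≈ 0.521 × 3440 ≈ 1791 nmi, so the target fraction is f = 1000/1791 ≈ 0.558.
Interpolate at f ≈ 0.558 with slerp weights a = sin((1−f)δ)/sin δ ≈ 0.458, b = sin(fδ)/sin δ ≈ 0.576.
p = a·p₁ + b·p₂ ≈ (0.498, 0.462, 0.734); φ = arcsin(p_z) ≈ 47.21°, λ = atan2(p_y, p_x) ≈ 42.80°.

≈ (47°N, 43°E)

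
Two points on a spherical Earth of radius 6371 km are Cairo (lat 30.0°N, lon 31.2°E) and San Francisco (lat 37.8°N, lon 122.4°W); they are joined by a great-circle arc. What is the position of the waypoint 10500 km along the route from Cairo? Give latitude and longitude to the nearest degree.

The haversine formula gives a central angle δ ≈ 1.882 rad (107.8°) between the endpoints. The total great-circle distance is δ·R ≈ 1.882 × 6371 ≈ 11992 km, so the target fraction is f = 10500/11992 ≈ 0.876.
Interpolate at f ≈ 0.876 with slerp weights a = sin((1−f)δ)/sin δ ≈ 0.244, b = sin(fδ)/sin δ ≈ 1.047.
p = a·p₁ + b·p₂ ≈ (-0.263, -0.589, 0.764); φ = arcsin(p_z) ≈ 49.81°, λ = atan2(p_y, p_x) ≈ -114.04°.

≈ lat 50°N, lon 114°W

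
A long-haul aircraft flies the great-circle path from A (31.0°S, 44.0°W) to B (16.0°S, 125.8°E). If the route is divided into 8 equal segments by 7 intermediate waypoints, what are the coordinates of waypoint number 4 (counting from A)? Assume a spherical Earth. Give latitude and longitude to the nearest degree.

≈ (76°S, 74°E)

Write both endpoints as unit vectors p₁, p₂ with components (cos φ cos λ, cos φ sin λ, sin φ).
The central angle between the endpoints is δ = arccos(p₁·p₂) ≈ 2.304 rad (132.0°).
Interpolate at f = 4/8 with slerp weights a = sin((1−f)δ)/sin δ ≈ 1.229, b = sin(fδ)/sin δ ≈ 1.229.
p = a·p₁ + b·p₂ ≈ (0.067, 0.226, -0.972); φ = arcsin(p_z) ≈ -76.35°, λ = atan2(p_y, p_x) ≈ 73.58°.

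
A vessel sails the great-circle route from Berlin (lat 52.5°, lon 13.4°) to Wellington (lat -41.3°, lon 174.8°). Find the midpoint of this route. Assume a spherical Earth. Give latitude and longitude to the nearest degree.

≈ lat 27°, lon 127°

Convert each endpoint to a unit vector on the sphere (x = cos φ cos λ, y = cos φ sin λ, z = sin φ).
The central angle between the endpoints is δ = arccos(p₁·p₂) ≈ 2.848 rad (163.2°).
Interpolate at f = 1/2 with slerp weights a = sin((1−f)δ)/sin δ ≈ 3.413, b = sin(fδ)/sin δ ≈ 3.413.
p = a·p₁ + b·p₂ ≈ (-0.532, 0.714, 0.455); φ = arcsin(p_z) ≈ 27.07°, λ = atan2(p_y, p_x) ≈ 126.71°.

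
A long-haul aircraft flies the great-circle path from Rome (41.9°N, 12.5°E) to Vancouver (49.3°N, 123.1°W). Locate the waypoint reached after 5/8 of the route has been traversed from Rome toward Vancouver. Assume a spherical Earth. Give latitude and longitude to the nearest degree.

≈ (69°N, 75°W)

Convert each endpoint to a unit vector on the sphere (x = cos φ cos λ, y = cos φ sin λ, z = sin φ).
The central angle between the endpoints is δ = arccos(p₁·p₂) ≈ 1.411 rad (80.8°).
Interpolate at f = 5/8 with slerp weights a = sin((1−f)δ)/sin δ ≈ 0.511, b = sin(fδ)/sin δ ≈ 0.782.
p = a·p₁ + b·p₂ ≈ (0.093, -0.345, 0.934); φ = arcsin(p_z) ≈ 69.08°, λ = atan2(p_y, p_x) ≈ -74.89°.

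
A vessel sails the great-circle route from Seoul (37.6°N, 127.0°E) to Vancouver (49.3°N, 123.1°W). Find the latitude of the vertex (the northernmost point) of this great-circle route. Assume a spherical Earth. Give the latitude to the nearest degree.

The great circle lies in the plane with unit normal n̂ = (p₁ × p₂)/|p₁ × p₂|.
Here n̂_z ≈ +0.507; the vertex latitude is φ_max = arccos|n̂_z| ≈ 59.5°.
Check via Clairaut: cos φ_max = |cos φ₁| · sin C = cos(37.6°)·sin(39.8°) ≈ 0.507, again giving ≈ 59.5°.

≈ 60°N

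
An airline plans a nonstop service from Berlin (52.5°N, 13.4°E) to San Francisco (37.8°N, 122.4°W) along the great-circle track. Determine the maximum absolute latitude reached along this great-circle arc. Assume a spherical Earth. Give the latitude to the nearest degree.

≈ 70°N

The great circle lies in the plane with unit normal n̂ = (p₁ × p₂)/|p₁ × p₂|.
Here n̂_z ≈ -0.339; the vertex latitude is φ_max = arccos|n̂_z| ≈ 70.2°.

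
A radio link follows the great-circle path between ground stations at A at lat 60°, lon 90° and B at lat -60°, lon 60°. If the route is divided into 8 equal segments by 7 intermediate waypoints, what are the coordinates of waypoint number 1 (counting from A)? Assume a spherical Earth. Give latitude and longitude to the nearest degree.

From cos δ = sin φ₁ sin φ₂ + cos φ₁ cos φ₂ cos Δλ, the central angle is δ ≈ 2.134 rad (122.2°).
Interpolate at f = 1/8 with slerp weights a = sin((1−f)δ)/sin δ ≈ 1.131, b = sin(fδ)/sin δ ≈ 0.312.
p = a·p₁ + b·p₂ ≈ (0.078, 0.700, 0.710); φ = arcsin(p_z) ≈ 45.20°, λ = atan2(p_y, p_x) ≈ 83.65°.

≈ lat 45°, lon 84°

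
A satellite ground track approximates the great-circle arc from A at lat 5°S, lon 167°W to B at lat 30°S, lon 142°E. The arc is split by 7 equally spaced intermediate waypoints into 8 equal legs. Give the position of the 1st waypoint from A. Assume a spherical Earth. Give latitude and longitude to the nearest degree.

Convert each endpoint to a unit vector on the sphere (x = cos φ cos λ, y = cos φ sin λ, z = sin φ).
The central angle between the endpoints is δ = arccos(p₁·p₂) ≈ 0.944 rad (54.1°).
Interpolate at f = 1/8 with slerp weights a = sin((1−f)δ)/sin δ ≈ 0.908, b = sin(fδ)/sin δ ≈ 0.145.
p = a·p₁ + b·p₂ ≈ (-0.980, -0.126, -0.152); φ = arcsin(p_z) ≈ -8.73°, λ = atan2(p_y, p_x) ≈ -172.68°.

≈ lat 9°S, lon 173°W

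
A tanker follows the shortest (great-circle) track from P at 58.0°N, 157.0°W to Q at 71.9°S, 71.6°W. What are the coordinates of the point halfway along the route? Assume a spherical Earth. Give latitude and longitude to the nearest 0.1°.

≈ 9.2°S, 127.8°W

Write both endpoints as unit vectors p₁, p₂ with components (cos φ cos λ, cos φ sin λ, sin φ).
The central angle between the endpoints is δ = arccos(p₁·p₂) ≈ 2.486 rad (142.5°).
Interpolate at f = 1/2 with slerp weights a = sin((1−f)δ)/sin δ ≈ 1.554, b = sin(fδ)/sin δ ≈ 1.554.
p = a·p₁ + b·p₂ ≈ (-0.606, -0.780, -0.159); φ = arcsin(p_z) ≈ -9.16°, λ = atan2(p_y, p_x) ≈ -127.83°.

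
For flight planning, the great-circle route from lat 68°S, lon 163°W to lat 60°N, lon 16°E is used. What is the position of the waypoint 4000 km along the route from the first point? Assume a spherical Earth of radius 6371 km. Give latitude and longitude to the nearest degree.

Convert each endpoint to a unit vector on the sphere (x = cos φ cos λ, y = cos φ sin λ, z = sin φ).
The central angle between the endpoints is δ = arccos(p₁·p₂) ≈ 3.002 rad (172.0°). The total great-circle distance is δ·R ≈ 3.002 × 6371 ≈ 19124 km, so the target fraction is f = 4000/19124 ≈ 0.209.
Interpolate at f ≈ 0.209 with slerp weights a = sin((1−f)δ)/sin δ ≈ 4.983, b = sin(fδ)/sin δ ≈ 4.215.
p = a·p₁ + b·p₂ ≈ (0.241, 0.035, -0.970); φ = arcsin(p_z) ≈ -75.93°, λ = atan2(p_y, p_x) ≈ 8.30°.

≈ lat 76°S, lon 8°E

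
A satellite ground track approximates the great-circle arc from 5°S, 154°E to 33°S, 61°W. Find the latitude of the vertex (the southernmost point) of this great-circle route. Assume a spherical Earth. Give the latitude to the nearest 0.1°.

≈ 51.6°S

The great circle lies in the plane with unit normal n̂ = (p₁ × p₂)/|p₁ × p₂|.
Here n̂_z ≈ +0.622; the vertex latitude is φ_max = arccos|n̂_z| ≈ 51.6°.
Check via Clairaut: cos φ_max = |cos φ₁| · sin C = cos(5.0°)·sin(141.4°) ≈ 0.622, again giving ≈ 51.6°.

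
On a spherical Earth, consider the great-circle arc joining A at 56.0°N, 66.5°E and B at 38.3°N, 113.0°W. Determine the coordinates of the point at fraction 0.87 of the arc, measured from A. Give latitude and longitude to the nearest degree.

Convert each endpoint to a unit vector on the sphere (x = cos φ cos λ, y = cos φ sin λ, z = sin φ).
The central angle between the endpoints is δ = arccos(p₁·p₂) ≈ 1.496 rad (85.7°).
Interpolate at f = 0.87 with slerp weights a = sin((1−f)δ)/sin δ ≈ 0.194, b = sin(fδ)/sin δ ≈ 0.967.
p = a·p₁ + b·p₂ ≈ (-0.253, -0.599, 0.760); φ = arcsin(p_z) ≈ 49.44°, λ = atan2(p_y, p_x) ≈ -112.92°.

≈ 49°N, 113°W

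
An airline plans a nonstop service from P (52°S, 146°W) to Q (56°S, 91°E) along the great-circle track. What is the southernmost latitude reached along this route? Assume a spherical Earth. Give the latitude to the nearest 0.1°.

The great circle lies in the plane with unit normal n̂ = (p₁ × p₂)/|p₁ × p₂|.
Here n̂_z ≈ -0.326; the vertex latitude is φ_max = arccos|n̂_z| ≈ 71.0°.
Check via Clairaut: cos φ_max = |cos φ₁| · sin C = cos(52.0°)·sin(148.0°) ≈ 0.326, again giving ≈ 71.0°.

≈ 71.0°S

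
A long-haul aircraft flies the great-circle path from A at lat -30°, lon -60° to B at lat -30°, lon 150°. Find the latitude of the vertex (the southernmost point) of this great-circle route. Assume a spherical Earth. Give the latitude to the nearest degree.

The great circle lies in the plane with unit normal n̂ = (p₁ × p₂)/|p₁ × p₂|.
Here n̂_z ≈ -0.409; the vertex latitude is φ_max = arccos|n̂_z| ≈ 65.9°.
Check via Clairaut: cos φ_max = |cos φ₁| · sin C = cos(30.0°)·sin(151.8°) ≈ 0.409, again giving ≈ 65.9°.

≈ -66°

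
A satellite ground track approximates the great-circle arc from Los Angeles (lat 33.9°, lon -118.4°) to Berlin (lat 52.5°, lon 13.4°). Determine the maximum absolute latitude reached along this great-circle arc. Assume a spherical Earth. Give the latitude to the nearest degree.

The great circle lies in the plane with unit normal n̂ = (p₁ × p₂)/|p₁ × p₂|.
Here n̂_z ≈ +0.379; the vertex latitude is φ_max = arccos|n̂_z| ≈ 67.7°.

≈ 68°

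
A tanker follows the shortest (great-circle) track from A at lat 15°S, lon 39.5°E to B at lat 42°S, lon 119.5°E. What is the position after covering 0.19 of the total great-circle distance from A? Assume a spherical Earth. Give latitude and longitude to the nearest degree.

≈ lat 24°S, lon 51°E

Convert each endpoint to a unit vector on the sphere (x = cos φ cos λ, y = cos φ sin λ, z = sin φ).
The central angle between the endpoints is δ = arccos(p₁·p₂) ≈ 1.268 rad (72.7°).
Interpolate at f = 0.19 with slerp weights a = sin((1−f)δ)/sin δ ≈ 0.897, b = sin(fδ)/sin δ ≈ 0.250.
p = a·p₁ + b·p₂ ≈ (0.577, 0.713, -0.399); φ = arcsin(p_z) ≈ -23.54°, λ = atan2(p_y, p_x) ≈ 51.01°.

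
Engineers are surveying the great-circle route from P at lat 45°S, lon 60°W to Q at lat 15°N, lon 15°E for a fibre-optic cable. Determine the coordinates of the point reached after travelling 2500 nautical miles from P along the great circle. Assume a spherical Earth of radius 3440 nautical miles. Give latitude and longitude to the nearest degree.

The haversine formula gives a central angle δ ≈ 1.577 rad (90.4°) between the endpoints. The total great-circle distance is δ·R ≈ 1.577 × 3440 ≈ 5425 nmi, so the target fraction is f = 2500/5425 ≈ 0.461.
Interpolate at f ≈ 0.461 with slerp weights a = sin((1−f)δ)/sin δ ≈ 0.751, b = sin(fδ)/sin δ ≈ 0.664.
p = a·p₁ + b·p₂ ≈ (0.886, -0.294, -0.359); φ = arcsin(p_z) ≈ -21.06°, λ = atan2(p_y, p_x) ≈ -18.37°.

≈ lat 21°S, lon 18°W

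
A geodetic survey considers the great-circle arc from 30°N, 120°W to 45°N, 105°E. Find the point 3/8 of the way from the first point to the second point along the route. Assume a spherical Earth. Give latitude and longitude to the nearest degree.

≈ 57°N, 153°W

From cos δ = sin φ₁ sin φ₂ + cos φ₁ cos φ₂ cos Δλ, the central angle is δ ≈ 1.650 rad (94.6°).
Interpolate at f = 3/8 with slerp weights a = sin((1−f)δ)/sin δ ≈ 0.861, b = sin(fδ)/sin δ ≈ 0.582.
p = a·p₁ + b·p₂ ≈ (-0.479, -0.248, 0.842); φ = arcsin(p_z) ≈ 57.34°, λ = atan2(p_y, p_x) ≈ -152.63°.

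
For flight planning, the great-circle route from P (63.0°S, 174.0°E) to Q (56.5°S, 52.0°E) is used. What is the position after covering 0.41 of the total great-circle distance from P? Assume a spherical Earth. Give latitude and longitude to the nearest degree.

≈ (74°S, 120°E)

Convert each endpoint to a unit vector on the sphere (x = cos φ cos λ, y = cos φ sin λ, z = sin φ).
The central angle between the endpoints is δ = arccos(p₁·p₂) ≈ 0.914 rad (52.4°).
Interpolate at f = 0.41 with slerp weights a = sin((1−f)δ)/sin δ ≈ 0.648, b = sin(fδ)/sin δ ≈ 0.462.
p = a·p₁ + b·p₂ ≈ (-0.136, 0.232, -0.963); φ = arcsin(p_z) ≈ -74.42°, λ = atan2(p_y, p_x) ≈ 120.35°.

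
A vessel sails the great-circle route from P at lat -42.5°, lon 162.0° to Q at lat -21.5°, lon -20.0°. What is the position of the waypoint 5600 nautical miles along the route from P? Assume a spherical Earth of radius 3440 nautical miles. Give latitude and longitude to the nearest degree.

≈ lat -44°, lon -21°

From cos δ = sin φ₁ sin φ₂ + cos φ₁ cos φ₂ cos Δλ, the central angle is δ ≈ 2.024 rad (116.0°). The total great-circle distance is δ·R ≈ 2.024 × 3440 ≈ 6963 nmi, so the target fraction is f = 5600/6963 ≈ 0.804.
Interpolate at f ≈ 0.804 with slerp weights a = sin((1−f)δ)/sin δ ≈ 0.429, b = sin(fδ)/sin δ ≈ 1.111.
p = a·p₁ + b·p₂ ≈ (0.670, -0.256, -0.697); φ = arcsin(p_z) ≈ -44.19°, λ = atan2(p_y, p_x) ≈ -20.88°.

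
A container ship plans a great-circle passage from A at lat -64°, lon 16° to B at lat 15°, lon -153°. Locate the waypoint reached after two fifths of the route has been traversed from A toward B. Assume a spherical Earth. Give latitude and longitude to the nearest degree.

Convert each endpoint to a unit vector on the sphere (x = cos φ cos λ, y = cos φ sin λ, z = sin φ).
The central angle between the endpoints is δ = arccos(p₁·p₂) ≈ 2.276 rad (130.4°).
Interpolate at f = 2/5 with slerp weights a = sin((1−f)δ)/sin δ ≈ 1.286, b = sin(fδ)/sin δ ≈ 1.037.
p = a·p₁ + b·p₂ ≈ (-0.351, -0.299, -0.887); φ = arcsin(p_z) ≈ -62.53°, λ = atan2(p_y, p_x) ≈ -139.52°.

≈ lat -63°, lon -140°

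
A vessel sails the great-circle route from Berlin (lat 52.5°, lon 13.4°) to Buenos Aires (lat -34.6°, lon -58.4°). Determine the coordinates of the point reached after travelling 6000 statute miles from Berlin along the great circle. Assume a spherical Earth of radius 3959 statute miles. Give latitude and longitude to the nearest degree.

From cos δ = sin φ₁ sin φ₂ + cos φ₁ cos φ₂ cos Δλ, the central angle is δ ≈ 1.869 rad (107.1°). The total great-circle distance is δ·R ≈ 1.869 × 3959 ≈ 7400 mi, so the target fraction is f = 6000/7400 ≈ 0.811.
Interpolate at f ≈ 0.811 with slerp weights a = sin((1−f)δ)/sin δ ≈ 0.362, b = sin(fδ)/sin δ ≈ 1.045.
p = a·p₁ + b·p₂ ≈ (0.665, -0.681, -0.306); φ = arcsin(p_z) ≈ -17.80°, λ = atan2(p_y, p_x) ≈ -45.69°.

≈ lat -18°, lon -46°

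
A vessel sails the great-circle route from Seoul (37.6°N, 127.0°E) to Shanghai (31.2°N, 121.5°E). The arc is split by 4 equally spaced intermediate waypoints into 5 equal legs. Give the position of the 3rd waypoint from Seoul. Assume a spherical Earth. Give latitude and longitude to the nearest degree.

≈ 34°N, 124°E

The haversine formula gives a central angle δ ≈ 0.137 rad (7.8°) between the endpoints.
Interpolate at f = 3/5 with slerp weights a = sin((1−f)δ)/sin δ ≈ 0.401, b = sin(fδ)/sin δ ≈ 0.601.
p = a·p₁ + b·p₂ ≈ (-0.460, 0.692, 0.556); φ = arcsin(p_z) ≈ 33.79°, λ = atan2(p_y, p_x) ≈ 123.60°.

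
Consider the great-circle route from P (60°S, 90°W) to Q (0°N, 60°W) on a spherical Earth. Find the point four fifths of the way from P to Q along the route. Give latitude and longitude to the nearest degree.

Write both endpoints as unit vectors p₁, p₂ with components (cos φ cos λ, cos φ sin λ, sin φ).
The central angle between the endpoints is δ = arccos(p₁·p₂) ≈ 1.123 rad (64.3°).
Interpolate at f = 4/5 with slerp weights a = sin((1−f)δ)/sin δ ≈ 0.247, b = sin(fδ)/sin δ ≈ 0.868.
p = a·p₁ + b·p₂ ≈ (0.434, -0.875, -0.214); φ = arcsin(p_z) ≈ -12.36°, λ = atan2(p_y, p_x) ≈ -63.63°.

≈ (12°S, 64°W)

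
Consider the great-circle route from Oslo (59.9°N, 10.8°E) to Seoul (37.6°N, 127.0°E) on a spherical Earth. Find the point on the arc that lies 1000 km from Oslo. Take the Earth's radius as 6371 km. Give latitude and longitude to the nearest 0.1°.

≈ 64.9°N, 27.0°E

Convert each endpoint to a unit vector on the sphere (x = cos φ cos λ, y = cos φ sin λ, z = sin φ).
The central angle between the endpoints is δ = arccos(p₁·p₂) ≈ 1.211 rad (69.4°). The total great-circle distance is δ·R ≈ 1.211 × 6371 ≈ 7713 km, so the target fraction is f = 1000/7713 ≈ 0.130.
Interpolate at f ≈ 0.130 with slerp weights a = sin((1−f)δ)/sin δ ≈ 0.929, b = sin(fδ)/sin δ ≈ 0.167.
p = a·p₁ + b·p₂ ≈ (0.378, 0.193, 0.906); φ = arcsin(p_z) ≈ 64.89°, λ = atan2(p_y, p_x) ≈ 27.05°.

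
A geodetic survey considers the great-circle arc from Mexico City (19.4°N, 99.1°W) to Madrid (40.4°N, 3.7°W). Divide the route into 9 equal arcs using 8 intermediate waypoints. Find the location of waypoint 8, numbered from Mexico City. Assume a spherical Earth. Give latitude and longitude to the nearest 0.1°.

The haversine formula gives a central angle δ ≈ 1.423 rad (81.5°) between the endpoints.
Interpolate at f = 8/9 with slerp weights a = sin((1−f)δ)/sin δ ≈ 0.159, b = sin(fδ)/sin δ ≈ 0.964.
p = a·p₁ + b·p₂ ≈ (0.709, -0.196, 0.678); φ = arcsin(p_z) ≈ 42.66°, λ = atan2(p_y, p_x) ≈ -15.43°.

≈ 42.7°N, 15.4°W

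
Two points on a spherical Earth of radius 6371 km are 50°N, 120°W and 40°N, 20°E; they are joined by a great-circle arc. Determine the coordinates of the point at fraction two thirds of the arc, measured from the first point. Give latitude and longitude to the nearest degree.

≈ 63°N, 6°W

Convert each endpoint to a unit vector on the sphere (x = cos φ cos λ, y = cos φ sin λ, z = sin φ).
The central angle between the endpoints is δ = arccos(p₁·p₂) ≈ 1.455 rad (83.4°).
Interpolate at f = 2/3 with slerp weights a = sin((1−f)δ)/sin δ ≈ 0.469, b = sin(fδ)/sin δ ≈ 0.831.
p = a·p₁ + b·p₂ ≈ (0.447, -0.044, 0.893); φ = arcsin(p_z) ≈ 63.31°, λ = atan2(p_y, p_x) ≈ -5.59°.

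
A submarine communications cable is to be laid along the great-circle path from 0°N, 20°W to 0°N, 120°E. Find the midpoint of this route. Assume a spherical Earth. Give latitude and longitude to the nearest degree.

Write both endpoints as unit vectors p₁, p₂ with components (cos φ cos λ, cos φ sin λ, sin φ).
The central angle between the endpoints is δ = arccos(p₁·p₂) ≈ 2.443 rad (140.0°).
Interpolate at f = 1/2 with slerp weights a = sin((1−f)δ)/sin δ ≈ 1.462, b = sin(fδ)/sin δ ≈ 1.462.
p = a·p₁ + b·p₂ ≈ (0.643, 0.766, 0.000); φ = arcsin(p_z) ≈ 0.00°, λ = atan2(p_y, p_x) ≈ 50.00°.

≈ 0°N, 50°E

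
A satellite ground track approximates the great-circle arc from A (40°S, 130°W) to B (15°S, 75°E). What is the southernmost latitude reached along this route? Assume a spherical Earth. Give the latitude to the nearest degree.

The great circle lies in the plane with unit normal n̂ = (p₁ × p₂)/|p₁ × p₂|.
Here n̂_z ≈ -0.362; the vertex latitude is φ_max = arccos|n̂_z| ≈ 68.8°.

≈ 69°S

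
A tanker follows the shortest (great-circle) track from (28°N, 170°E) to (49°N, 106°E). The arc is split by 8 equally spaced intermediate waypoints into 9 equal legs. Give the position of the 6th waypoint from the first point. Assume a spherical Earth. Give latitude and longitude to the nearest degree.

Write both endpoints as unit vectors p₁, p₂ with components (cos φ cos λ, cos φ sin λ, sin φ).
The central angle between the endpoints is δ = arccos(p₁·p₂) ≈ 0.917 rad (52.5°).
Interpolate at f = 6/9 with slerp weights a = sin((1−f)δ)/sin δ ≈ 0.379, b = sin(fδ)/sin δ ≈ 0.723.
p = a·p₁ + b·p₂ ≈ (-0.460, 0.514, 0.724); φ = arcsin(p_z) ≈ 46.36°, λ = atan2(p_y, p_x) ≈ 131.84°.

≈ (46°N, 132°E)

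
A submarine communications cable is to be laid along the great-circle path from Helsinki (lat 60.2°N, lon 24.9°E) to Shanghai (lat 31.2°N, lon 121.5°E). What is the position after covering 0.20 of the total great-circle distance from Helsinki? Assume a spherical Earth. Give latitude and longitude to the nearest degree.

≈ lat 63°N, lon 52°E

Convert each endpoint to a unit vector on the sphere (x = cos φ cos λ, y = cos φ sin λ, z = sin φ).
The central angle between the endpoints is δ = arccos(p₁·p₂) ≈ 1.159 rad (66.4°).
Interpolate at f = 0.20 with slerp weights a = sin((1−f)δ)/sin δ ≈ 0.873, b = sin(fδ)/sin δ ≈ 0.251.
p = a·p₁ + b·p₂ ≈ (0.281, 0.365, 0.887); φ = arcsin(p_z) ≈ 62.53°, λ = atan2(p_y, p_x) ≈ 52.40°.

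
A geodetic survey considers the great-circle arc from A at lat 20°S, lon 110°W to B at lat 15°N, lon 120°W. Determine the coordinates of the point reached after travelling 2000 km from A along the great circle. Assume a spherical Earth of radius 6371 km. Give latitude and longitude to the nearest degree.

From cos δ = sin φ₁ sin φ₂ + cos φ₁ cos φ₂ cos Δλ, the central angle is δ ≈ 0.635 rad (36.4°). The total great-circle distance is δ·R ≈ 0.635 × 6371 ≈ 4042 km, so the target fraction is f = 2000/4042 ≈ 0.495.
Interpolate at f ≈ 0.495 with slerp weights a = sin((1−f)δ)/sin δ ≈ 0.532, b = sin(fδ)/sin δ ≈ 0.521.
p = a·p₁ + b·p₂ ≈ (-0.422, -0.905, -0.047); φ = arcsin(p_z) ≈ -2.69°, λ = atan2(p_y, p_x) ≈ -115.02°.

≈ lat 3°S, lon 115°W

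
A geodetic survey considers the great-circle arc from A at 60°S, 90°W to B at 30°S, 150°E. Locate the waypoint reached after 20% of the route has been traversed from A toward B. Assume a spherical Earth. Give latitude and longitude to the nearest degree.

≈ 67°S, 122°W

The haversine formula gives a central angle δ ≈ 1.353 rad (77.5°) between the endpoints.
Interpolate at f = 0.20 with slerp weights a = sin((1−f)δ)/sin δ ≈ 0.904, b = sin(fδ)/sin δ ≈ 0.274.
p = a·p₁ + b·p₂ ≈ (-0.205, -0.334, -0.920); φ = arcsin(p_z) ≈ -66.94°, λ = atan2(p_y, p_x) ≈ -121.60°.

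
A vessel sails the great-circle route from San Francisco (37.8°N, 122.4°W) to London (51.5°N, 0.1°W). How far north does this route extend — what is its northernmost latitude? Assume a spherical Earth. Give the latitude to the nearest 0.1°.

The great circle lies in the plane with unit normal n̂ = (p₁ × p₂)/|p₁ × p₂|.
Here n̂_z ≈ +0.426; the vertex latitude is φ_max = arccos|n̂_z| ≈ 64.8°.
Check via Clairaut: cos φ_max = |cos φ₁| · sin C = cos(37.8°)·sin(32.6°) ≈ 0.426, again giving ≈ 64.8°.

≈ 64.8°N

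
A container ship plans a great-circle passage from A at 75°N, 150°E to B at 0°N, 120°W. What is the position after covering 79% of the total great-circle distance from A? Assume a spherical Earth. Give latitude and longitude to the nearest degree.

The haversine formula gives a central angle δ ≈ 1.571 rad (90.0°) between the endpoints.
Interpolate at f = 0.79 with slerp weights a = sin((1−f)δ)/sin δ ≈ 0.324, b = sin(fδ)/sin δ ≈ 0.946.
p = a·p₁ + b·p₂ ≈ (-0.546, -0.777, 0.313); φ = arcsin(p_z) ≈ 18.23°, λ = atan2(p_y, p_x) ≈ -125.06°.

≈ 18°N, 125°W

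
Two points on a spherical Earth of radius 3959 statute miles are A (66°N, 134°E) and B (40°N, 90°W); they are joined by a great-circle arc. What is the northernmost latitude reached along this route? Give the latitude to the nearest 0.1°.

The great circle lies in the plane with unit normal n̂ = (p₁ × p₂)/|p₁ × p₂|.
Here n̂_z ≈ +0.232; the vertex latitude is φ_max = arccos|n̂_z| ≈ 76.6°.
Check via Clairaut: cos φ_max = |cos φ₁| · sin C = cos(66.0°)·sin(34.8°) ≈ 0.232, again giving ≈ 76.6°.

≈ 76.6°N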